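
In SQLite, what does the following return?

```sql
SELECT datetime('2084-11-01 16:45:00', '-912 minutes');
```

2084-11-01 01:33:00

912 minutes = 15h 12m; -912 minutes from 2084-11-01 16:45:00 is 2084-11-01 01:33:00.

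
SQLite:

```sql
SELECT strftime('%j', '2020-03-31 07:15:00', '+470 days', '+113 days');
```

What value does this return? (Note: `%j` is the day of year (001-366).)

308

First apply '+470 days', '+113 days': 2020-03-31 07:15:00 → 2021-11-04 07:15:00.
Day-of-year for 2021-11-04: days since 2021-01-01 inclusive = 308, zero-padded to 308.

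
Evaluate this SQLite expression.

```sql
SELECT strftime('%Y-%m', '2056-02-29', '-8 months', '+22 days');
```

First apply '-8 months', '+22 days': 2056-02-29 → 2055-07-21.
`%Y-%m` extracts the year-month: 2055-07.

2055-07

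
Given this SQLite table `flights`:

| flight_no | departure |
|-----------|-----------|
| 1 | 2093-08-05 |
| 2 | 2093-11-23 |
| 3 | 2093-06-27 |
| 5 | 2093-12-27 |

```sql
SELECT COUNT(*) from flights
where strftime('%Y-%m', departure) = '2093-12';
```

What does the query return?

1

Rows with year-month 2093-12: 2093-12-27 → 1.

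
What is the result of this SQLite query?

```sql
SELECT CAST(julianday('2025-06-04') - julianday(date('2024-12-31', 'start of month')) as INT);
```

185

`start of month` rewinds 2024-12-31 to 2024-12-01.
30 days remain in December 2024 after the 1st (31 − 1).
January 2025: 31 days.
February 2025: 28 days.
March 2025: 31 days.
April 2025: 30 days.
May 2025: 31 days.
Then 4 days into June 2025.
Total: 30 + 31 + 28 + 31 + 30 + 31 + 4 = 185.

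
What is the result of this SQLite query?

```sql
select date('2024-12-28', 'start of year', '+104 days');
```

`start of year` rewinds 2024-12-28 to 2024-01-01.
Applying '+104 days' to 2024-01-01: counting 104 days forward gives 2024-04-14.

2024-04-14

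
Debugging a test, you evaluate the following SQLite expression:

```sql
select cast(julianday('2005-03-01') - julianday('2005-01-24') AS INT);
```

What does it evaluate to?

7 days remain in January 2005 after the 24th (31 − 24).
February 2005: 28 days.
Then 1 day into March 2005.
Total: 7 + 28 + 1 = 36.

36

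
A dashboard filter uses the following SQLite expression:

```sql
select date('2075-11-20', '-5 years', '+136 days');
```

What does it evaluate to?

2071-04-05

Adding -5 years to 2075-11-20 gives 2070-11-20.
Applying '+136 days' to 2070-11-20: counting 136 days forward gives 2071-04-05.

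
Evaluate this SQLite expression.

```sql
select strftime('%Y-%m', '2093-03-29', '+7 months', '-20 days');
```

2093-10

First apply '+7 months', '-20 days': 2093-03-29 → 2093-10-09.
`%Y-%m` extracts the year-month: 2093-10.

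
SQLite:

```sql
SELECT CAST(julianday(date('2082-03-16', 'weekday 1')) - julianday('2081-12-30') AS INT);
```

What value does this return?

`weekday 1` advances to the next Monday; 2082-03-16 is already a Monday, so it stays at 2082-03-16.
1 day remains in December 2081 after the 30th (31 − 30).
January 2082: 31 days.
February 2082: 28 days.
Then 16 days into March 2082.
Total: 1 + 31 + 28 + 16 = 76.

76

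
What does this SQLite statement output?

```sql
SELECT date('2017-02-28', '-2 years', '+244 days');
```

Adding -2 years to 2017-02-28 gives 2015-02-28.
Applying '+244 days' to 2015-02-28: counting 244 days forward gives 2015-10-30.

2015-10-30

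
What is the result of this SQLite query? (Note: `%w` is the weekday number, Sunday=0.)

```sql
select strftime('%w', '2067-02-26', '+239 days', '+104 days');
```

First apply '+239 days', '+104 days': 2067-02-26 → 2068-02-04.
2068-02-04 is a Saturday; with Sunday=0 that is 6.

6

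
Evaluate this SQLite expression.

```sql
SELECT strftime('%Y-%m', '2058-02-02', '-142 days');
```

First apply '-142 days': 2058-02-02 → 2057-09-13.
`%Y-%m` extracts the year-month: 2057-09.

2057-09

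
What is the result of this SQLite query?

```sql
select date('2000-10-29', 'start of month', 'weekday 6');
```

2000-10-07

`start of month` rewinds 2000-10-29 to 2000-10-01.
`weekday 6` advances to the next Saturday; 2000-10-01 is a Sunday, so it moves forward to 2000-10-07.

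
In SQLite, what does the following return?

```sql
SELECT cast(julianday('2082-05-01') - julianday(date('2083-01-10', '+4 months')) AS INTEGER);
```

Adding +4 months to 2083-01-10 gives 2083-05-10.
30 days remain in May 2082 after the 1st (31 − 1).
Full months from June 2082 through April 2083 contribute their day counts.
Then 10 days into May 2083.
Total: 30 + 30 + 31 + 31 + 30 + 31 + 30 + 31 + 31 + 28 + 31 + 30 + 10 = 374.
The subtraction is earlier − later, so the result is −374 → -374.

-374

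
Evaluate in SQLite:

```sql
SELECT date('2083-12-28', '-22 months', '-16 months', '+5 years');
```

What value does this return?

2085-10-28

Adding -22 months to 2083-12-28 gives 2082-02-28.
Adding -16 months to 2082-02-28 gives 2080-10-28.
Adding +5 years to 2080-10-28 gives 2085-10-28.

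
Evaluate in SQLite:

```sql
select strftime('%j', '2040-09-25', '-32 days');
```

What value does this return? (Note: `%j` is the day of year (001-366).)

First apply '-32 days': 2040-09-25 → 2040-08-24.
Day-of-year for 2040-08-24: days since 2040-01-01 inclusive = 237, zero-padded to 237.

237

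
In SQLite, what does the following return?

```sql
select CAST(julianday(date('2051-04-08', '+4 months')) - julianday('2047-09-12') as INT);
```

1426

Adding +4 months to 2051-04-08 gives 2051-08-08.
18 days remain in September 2047 after the 12th (30 − 12).
Full months from October 2047 through July 2051 contribute their day counts.
Then 8 days into August 2051.
Total: 18 + 31 + 30 + 31 + 31 + 29 + 31 + 30 + 31 + 30 + 31 + 31 + 30 + 31 + 30 + 31 + 31 + 28 + 31 + 30 + 31 + 30 + 31 + 31 + 30 + 31 + 30 + 31 + 31 + 28 + 31 + 30 + 31 + 30 + 31 + 31 + 30 + 31 + 30 + 31 + 31 + 28 + 31 + 30 + 31 + 30 + 31 + 8 = 1426.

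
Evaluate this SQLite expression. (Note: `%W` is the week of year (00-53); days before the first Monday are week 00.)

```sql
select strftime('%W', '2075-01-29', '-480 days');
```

40

First apply '-480 days': 2075-01-29 → 2073-10-06.
2073-10-06 is a Friday. SQLite's %W counts Mondays since the year started; the result is 40.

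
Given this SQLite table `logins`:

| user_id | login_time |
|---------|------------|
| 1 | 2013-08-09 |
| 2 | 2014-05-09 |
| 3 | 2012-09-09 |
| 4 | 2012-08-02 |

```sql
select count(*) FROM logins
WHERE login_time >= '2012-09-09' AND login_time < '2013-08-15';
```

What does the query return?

Rows in [2012-09-09, 2013-08-15): 2013-08-09, 2012-09-09 → 2 rows.

2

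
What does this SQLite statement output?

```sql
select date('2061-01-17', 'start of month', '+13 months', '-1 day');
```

`start of month` rewinds 2061-01-17 to 2061-01-01.
Adding +13 months to 2061-01-01 gives 2062-02-01.
Going back 1 day from 2062-02-01 reaches 2062-01-31 (last day of January, 31 days).

2062-01-31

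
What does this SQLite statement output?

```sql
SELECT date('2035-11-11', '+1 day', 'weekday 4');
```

2035-11-15

Advancing 1 more day within November lands on 2035-11-12.
`weekday 4` advances to the next Thursday; 2035-11-12 is a Monday, so it moves forward to 2035-11-15.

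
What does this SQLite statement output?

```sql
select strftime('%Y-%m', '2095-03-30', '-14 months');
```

2094-01

First apply '-14 months': 2095-03-30 → 2094-01-30.
`%Y-%m` extracts the year-month: 2094-01.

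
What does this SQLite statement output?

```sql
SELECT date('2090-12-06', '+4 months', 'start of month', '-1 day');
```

2091-03-31

Adding +4 months to 2090-12-06 gives 2091-04-06.
`start of month` rewinds 2091-04-06 to 2091-04-01.
Going back 1 day from 2091-04-01 reaches 2091-03-31 (last day of March, 31 days).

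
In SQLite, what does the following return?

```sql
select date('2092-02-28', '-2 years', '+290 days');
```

2090-12-15

Adding -2 years to 2092-02-28 gives 2090-02-28.
Applying '+290 days' to 2090-02-28: counting 290 days forward gives 2090-12-15.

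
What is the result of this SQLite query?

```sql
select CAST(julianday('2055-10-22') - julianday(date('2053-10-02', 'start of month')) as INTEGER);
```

`start of month` rewinds 2053-10-02 to 2053-10-01.
30 days remain in October 2053 after the 1st (31 − 1).
Full months from November 2053 through September 2055 contribute their day counts.
Then 22 days into October 2055.
Total: 30 + 30 + 31 + 31 + 28 + 31 + 30 + 31 + 30 + 31 + 31 + 30 + 31 + 30 + 31 + 31 + 28 + 31 + 30 + 31 + 30 + 31 + 31 + 30 + 22 = 751.

751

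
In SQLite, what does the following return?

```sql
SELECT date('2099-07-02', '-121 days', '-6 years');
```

2093-03-03

Applying '-121 days' to 2099-07-02: counting 121 days back gives 2099-03-03.
Adding -6 years to 2099-03-03 gives 2093-03-03.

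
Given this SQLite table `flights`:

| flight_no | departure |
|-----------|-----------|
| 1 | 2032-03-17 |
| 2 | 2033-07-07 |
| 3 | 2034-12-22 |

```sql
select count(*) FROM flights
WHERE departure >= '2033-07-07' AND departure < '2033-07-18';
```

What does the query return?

1

Rows in [2033-07-07, 2033-07-18): 2033-07-07 → 1 row.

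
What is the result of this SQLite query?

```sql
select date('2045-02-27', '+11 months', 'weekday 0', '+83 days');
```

Adding +11 months to 2045-02-27 gives 2046-01-27.
`weekday 0` advances to the next Sunday; 2046-01-27 is a Saturday, so it moves forward to 2046-01-28.
Applying '+83 days' to 2046-01-28: counting 83 days forward gives 2046-04-21.

2046-04-21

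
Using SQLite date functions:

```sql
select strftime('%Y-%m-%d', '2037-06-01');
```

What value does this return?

`%Y-%m-%d` extracts the ISO date: 2037-06-01.

2037-06-01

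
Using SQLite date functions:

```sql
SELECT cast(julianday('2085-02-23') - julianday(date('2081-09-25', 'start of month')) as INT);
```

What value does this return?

1271

`start of month` rewinds 2081-09-25 to 2081-09-01.
29 days remain in September 2081 after the 1st (30 − 1).
Full months from October 2081 through January 2085 contribute their day counts.
Then 23 days into February 2085.
Total: 29 + 31 + 30 + 31 + 31 + 28 + 31 + 30 + 31 + 30 + 31 + 31 + 30 + 31 + 30 + 31 + 31 + 28 + 31 + 30 + 31 + 30 + 31 + 31 + 30 + 31 + 30 + 31 + 31 + 29 + 31 + 30 + 31 + 30 + 31 + 31 + 30 + 31 + 30 + 31 + 31 + 23 = 1271.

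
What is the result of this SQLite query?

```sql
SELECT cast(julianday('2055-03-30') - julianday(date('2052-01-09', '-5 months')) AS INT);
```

Adding -5 months to 2052-01-09 gives 2051-08-09.
22 days remain in August 2051 after the 9th (31 − 9).
Full months from September 2051 through February 2055 contribute their day counts.
Then 30 days into March 2055.
Total: 22 + 30 + 31 + 30 + 31 + 31 + 29 + 31 + 30 + 31 + 30 + 31 + 31 + 30 + 31 + 30 + 31 + 31 + 28 + 31 + 30 + 31 + 30 + 31 + 31 + 30 + 31 + 30 + 31 + 31 + 28 + 31 + 30 + 31 + 30 + 31 + 31 + 30 + 31 + 30 + 31 + 31 + 28 + 30 = 1329.

1329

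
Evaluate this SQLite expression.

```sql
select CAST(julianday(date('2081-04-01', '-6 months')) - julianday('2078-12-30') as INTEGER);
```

641

Adding -6 months to 2081-04-01 gives 2080-10-01.
1 day remains in December 2078 after the 30th (31 − 30).
Full months from January 2079 through September 2080 contribute their day counts.
Then 1 day into October 2080.
Total: 1 + 31 + 28 + 31 + 30 + 31 + 30 + 31 + 31 + 30 + 31 + 30 + 31 + 31 + 29 + 31 + 30 + 31 + 30 + 31 + 31 + 30 + 1 = 641.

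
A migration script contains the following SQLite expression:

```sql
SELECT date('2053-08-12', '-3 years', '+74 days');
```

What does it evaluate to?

Adding -3 years to 2053-08-12 gives 2050-08-12.
Applying '+74 days' to 2050-08-12: counting 74 days forward gives 2050-10-25.

2050-10-25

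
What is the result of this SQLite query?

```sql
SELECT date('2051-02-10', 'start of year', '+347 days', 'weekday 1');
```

`start of year` rewinds 2051-02-10 to 2051-01-01.
Applying '+347 days' to 2051-01-01: counting 347 days forward gives 2051-12-14.
`weekday 1` advances to the next Monday; 2051-12-14 is a Thursday, so it moves forward to 2051-12-18.

2051-12-18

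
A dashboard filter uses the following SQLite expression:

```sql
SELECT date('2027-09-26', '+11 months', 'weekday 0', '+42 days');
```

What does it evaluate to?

2028-10-08

Adding +11 months to 2027-09-26 gives 2028-08-26.
`weekday 0` advances to the next Sunday; 2028-08-26 is a Saturday, so it moves forward to 2028-08-27.
Applying '+42 days' to 2028-08-27: counting 42 days forward gives 2028-10-08.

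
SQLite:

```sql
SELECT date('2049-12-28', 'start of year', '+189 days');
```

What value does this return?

`start of year` rewinds 2049-12-28 to 2049-01-01.
Applying '+189 days' to 2049-01-01: counting 189 days forward gives 2049-07-09.

2049-07-09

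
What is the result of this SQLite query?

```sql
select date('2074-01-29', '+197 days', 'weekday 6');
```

Applying '+197 days' to 2074-01-29: counting 197 days forward gives 2074-08-14.
`weekday 6` advances to the next Saturday; 2074-08-14 is a Tuesday, so it moves forward to 2074-08-18.

2074-08-18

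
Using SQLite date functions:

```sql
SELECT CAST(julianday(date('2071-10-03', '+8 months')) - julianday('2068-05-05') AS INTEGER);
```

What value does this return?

1490

Adding +8 months to 2071-10-03 gives 2072-06-03.
26 days remain in May 2068 after the 5th (31 − 5).
Full months from June 2068 through May 2072 contribute their day counts.
Then 3 days into June 2072.
Total: 26 + 30 + 31 + 31 + 30 + 31 + 30 + 31 + 31 + 28 + 31 + 30 + 31 + 30 + 31 + 31 + 30 + 31 + 30 + 31 + 31 + 28 + 31 + 30 + 31 + 30 + 31 + 31 + 30 + 31 + 30 + 31 + 31 + 28 + 31 + 30 + 31 + 30 + 31 + 31 + 30 + 31 + 30 + 31 + 31 + 29 + 31 + 30 + 31 + 3 = 1490.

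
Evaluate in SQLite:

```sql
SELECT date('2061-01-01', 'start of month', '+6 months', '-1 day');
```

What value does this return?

`start of month` rewinds 2061-01-01 to 2061-01-01.
Adding +6 months to 2061-01-01 gives 2061-07-01.
Going back 1 day from 2061-07-01 reaches 2061-06-30 (last day of June, 30 days).

2061-06-30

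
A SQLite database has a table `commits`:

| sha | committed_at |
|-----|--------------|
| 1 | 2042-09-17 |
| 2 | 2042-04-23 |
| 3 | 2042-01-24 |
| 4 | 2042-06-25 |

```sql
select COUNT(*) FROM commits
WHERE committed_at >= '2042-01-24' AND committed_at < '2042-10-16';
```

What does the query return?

Rows in [2042-01-24, 2042-10-16): 2042-09-17, 2042-04-23, 2042-01-24, 2042-06-25 → 4 rows.

4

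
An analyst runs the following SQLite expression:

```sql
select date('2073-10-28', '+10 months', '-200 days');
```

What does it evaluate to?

2074-02-09

Adding +10 months to 2073-10-28 gives 2074-08-28.
Applying '-200 days' to 2074-08-28: counting 200 days back gives 2074-02-09.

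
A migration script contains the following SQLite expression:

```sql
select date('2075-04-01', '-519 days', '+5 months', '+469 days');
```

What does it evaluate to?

2075-07-11

Applying '-519 days' to 2075-04-01: counting 519 days back gives 2073-10-29.
Adding +5 months to 2073-10-29 gives 2074-03-29.
Applying '+469 days' to 2074-03-29: counting 469 days forward gives 2075-07-11.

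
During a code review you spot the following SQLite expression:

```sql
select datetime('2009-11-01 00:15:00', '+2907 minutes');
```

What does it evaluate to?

2009-11-03 00:42:00

2907 minutes = 48h 27m; +2907 minutes from 2009-11-01 00:15:00 is 2009-11-03 00:42:00 (crosses midnight).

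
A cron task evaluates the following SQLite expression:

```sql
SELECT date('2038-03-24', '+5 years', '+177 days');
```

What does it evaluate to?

2043-09-17

Adding +5 years to 2038-03-24 gives 2043-03-24.
Applying '+177 days' to 2043-03-24: counting 177 days forward gives 2043-09-17.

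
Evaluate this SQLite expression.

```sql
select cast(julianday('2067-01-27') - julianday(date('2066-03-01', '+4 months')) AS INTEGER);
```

210

Adding +4 months to 2066-03-01 gives 2066-07-01.
30 days remain in July 2066 after the 1st (31 − 1).
August 2066: 31 days.
September 2066: 30 days.
October 2066: 31 days.
November 2066: 30 days.
December 2066: 31 days.
Then 27 days into January 2067.
Total: 30 + 31 + 30 + 31 + 30 + 31 + 27 = 210.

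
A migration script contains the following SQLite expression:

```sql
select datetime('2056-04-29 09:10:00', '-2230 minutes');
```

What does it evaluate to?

2230 minutes = 37h 10m; -2230 minutes from 2056-04-29 09:10:00 is 2056-04-27 20:00:00 (crosses midnight).

2056-04-27 20:00:00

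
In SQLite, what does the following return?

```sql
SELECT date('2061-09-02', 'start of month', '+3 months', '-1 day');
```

2061-11-30

`start of month` rewinds 2061-09-02 to 2061-09-01.
Adding +3 months to 2061-09-01 gives 2061-12-01.
Going back 1 day from 2061-12-01 reaches 2061-11-30 (last day of November, 30 days).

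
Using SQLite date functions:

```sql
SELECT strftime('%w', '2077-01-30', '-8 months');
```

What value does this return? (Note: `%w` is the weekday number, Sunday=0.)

6

First apply '-8 months': 2077-01-30 → 2076-05-30.
2076-05-30 is a Saturday; with Sunday=0 that is 6.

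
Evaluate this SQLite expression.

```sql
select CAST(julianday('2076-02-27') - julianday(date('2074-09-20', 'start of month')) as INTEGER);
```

544

`start of month` rewinds 2074-09-20 to 2074-09-01.
29 days remain in September 2074 after the 1st (30 − 1).
Full months from October 2074 through January 2076 contribute their day counts.
Then 27 days into February 2076.
Total: 29 + 31 + 30 + 31 + 31 + 28 + 31 + 30 + 31 + 30 + 31 + 31 + 30 + 31 + 30 + 31 + 31 + 27 = 544.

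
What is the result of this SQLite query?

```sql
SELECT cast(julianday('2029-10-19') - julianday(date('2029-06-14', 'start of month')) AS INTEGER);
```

`start of month` rewinds 2029-06-14 to 2029-06-01.
29 days remain in June 2029 after the 1st (30 − 1).
July 2029: 31 days.
August 2029: 31 days.
September 2029: 30 days.
Then 19 days into October 2029.
Total: 29 + 31 + 31 + 30 + 19 = 140.

140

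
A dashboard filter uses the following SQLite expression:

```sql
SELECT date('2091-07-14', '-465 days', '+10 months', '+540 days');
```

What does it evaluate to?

2092-07-29

Applying '-465 days' to 2091-07-14: counting 465 days back gives 2090-04-05.
Adding +10 months to 2090-04-05 gives 2091-02-05.
Applying '+540 days' to 2091-02-05: counting 540 days forward gives 2092-07-29.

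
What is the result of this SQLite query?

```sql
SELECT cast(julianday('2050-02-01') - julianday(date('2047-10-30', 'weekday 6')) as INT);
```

`weekday 6` advances to the next Saturday; 2047-10-30 is a Wednesday, so it moves forward to 2047-11-02.
28 days remain in November 2047 after the 2nd (30 − 2).
Full months from December 2047 through January 2050 contribute their day counts.
Then 1 day into February 2050.
Total: 28 + 31 + 31 + 29 + 31 + 30 + 31 + 30 + 31 + 31 + 30 + 31 + 30 + 31 + 31 + 28 + 31 + 30 + 31 + 30 + 31 + 31 + 30 + 31 + 30 + 31 + 31 + 1 = 822.

822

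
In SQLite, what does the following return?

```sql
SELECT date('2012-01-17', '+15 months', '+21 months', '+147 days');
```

2015-06-13

Adding +15 months to 2012-01-17 gives 2013-04-17.
Adding +21 months to 2013-04-17 gives 2015-01-17.
Applying '+147 days' to 2015-01-17: counting 147 days forward gives 2015-06-13.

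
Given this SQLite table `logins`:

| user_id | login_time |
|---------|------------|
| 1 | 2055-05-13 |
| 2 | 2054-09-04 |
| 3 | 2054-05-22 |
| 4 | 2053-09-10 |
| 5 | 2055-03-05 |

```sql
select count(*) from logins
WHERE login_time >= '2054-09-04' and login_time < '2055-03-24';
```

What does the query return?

Rows in [2054-09-04, 2055-03-24): 2054-09-04, 2055-03-05 → 2 rows.

2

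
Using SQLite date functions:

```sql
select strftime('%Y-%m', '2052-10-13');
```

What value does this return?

2052-10

`%Y-%m` extracts the year-month: 2052-10.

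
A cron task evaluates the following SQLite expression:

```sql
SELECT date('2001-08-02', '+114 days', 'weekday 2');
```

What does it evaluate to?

Applying '+114 days' to 2001-08-02: counting 114 days forward gives 2001-11-24.
`weekday 2` advances to the next Tuesday; 2001-11-24 is a Saturday, so it moves forward to 2001-11-27.

2001-11-27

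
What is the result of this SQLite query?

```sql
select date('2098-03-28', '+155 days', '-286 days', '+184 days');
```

2098-05-20

Applying '+155 days' to 2098-03-28: counting 155 days forward gives 2098-08-30.
Applying '-286 days' to 2098-08-30: counting 286 days back gives 2097-11-17.
Applying '+184 days' to 2097-11-17: counting 184 days forward gives 2098-05-20.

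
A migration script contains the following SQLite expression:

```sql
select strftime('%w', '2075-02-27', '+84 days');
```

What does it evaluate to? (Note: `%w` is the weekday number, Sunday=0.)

3

First apply '+84 days': 2075-02-27 → 2075-05-22.
2075-05-22 is a Wednesday; with Sunday=0 that is 3.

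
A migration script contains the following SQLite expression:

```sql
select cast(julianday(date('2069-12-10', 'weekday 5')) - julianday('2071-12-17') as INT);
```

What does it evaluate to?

-734

`weekday 5` advances to the next Friday; 2069-12-10 is a Tuesday, so it moves forward to 2069-12-13.
18 days remain in December 2069 after the 13th (31 − 13).
Full months from January 2070 through November 2071 contribute their day counts.
Then 17 days into December 2071.
Total: 18 + 31 + 28 + 31 + 30 + 31 + 30 + 31 + 31 + 30 + 31 + 30 + 31 + 31 + 28 + 31 + 30 + 31 + 30 + 31 + 31 + 30 + 31 + 30 + 17 = 734.
The subtraction is earlier − later, so the result is −734 → -734.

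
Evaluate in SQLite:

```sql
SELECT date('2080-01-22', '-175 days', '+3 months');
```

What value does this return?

Applying '-175 days' to 2080-01-22: counting 175 days back gives 2079-07-31.
Adding +3 months to 2079-07-31 gives 2079-10-31.

2079-10-31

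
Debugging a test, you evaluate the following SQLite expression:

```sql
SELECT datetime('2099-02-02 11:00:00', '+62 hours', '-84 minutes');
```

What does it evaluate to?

+62 hours from 2099-02-02 11:00:00 is 2099-02-05 01:00:00 (crosses midnight).
84 minutes = 1h 24m; -84 minutes from 2099-02-05 01:00:00 is 2099-02-04 23:36:00 (crosses midnight).

2099-02-04 23:36:00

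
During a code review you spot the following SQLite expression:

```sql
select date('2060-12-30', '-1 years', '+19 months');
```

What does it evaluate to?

Adding -1 year to 2060-12-30 gives 2059-12-30.
Adding +19 months to 2059-12-30 gives 2061-07-30.

2061-07-30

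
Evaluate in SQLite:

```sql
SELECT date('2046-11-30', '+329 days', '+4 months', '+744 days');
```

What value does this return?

Applying '+329 days' to 2046-11-30: counting 329 days forward gives 2047-10-25.
Adding +4 months to 2047-10-25 gives 2048-02-25.
Applying '+744 days' to 2048-02-25: counting 744 days forward gives 2050-03-10.

2050-03-10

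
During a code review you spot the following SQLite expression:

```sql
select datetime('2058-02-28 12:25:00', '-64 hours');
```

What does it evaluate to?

-64 hours from 2058-02-28 12:25:00 is 2058-02-25 20:25:00 (crosses midnight).

2058-02-25 20:25:00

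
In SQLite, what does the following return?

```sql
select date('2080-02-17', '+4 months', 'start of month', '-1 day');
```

Adding +4 months to 2080-02-17 gives 2080-06-17.
`start of month` rewinds 2080-06-17 to 2080-06-01.
Going back 1 day from 2080-06-01 reaches 2080-05-31 (last day of May, 31 days).

2080-05-31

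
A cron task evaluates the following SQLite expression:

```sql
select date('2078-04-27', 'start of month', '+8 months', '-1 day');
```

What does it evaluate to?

2078-11-30

`start of month` rewinds 2078-04-27 to 2078-04-01.
Adding +8 months to 2078-04-01 gives 2078-12-01.
Going back 1 day from 2078-12-01 reaches 2078-11-30 (last day of November, 30 days).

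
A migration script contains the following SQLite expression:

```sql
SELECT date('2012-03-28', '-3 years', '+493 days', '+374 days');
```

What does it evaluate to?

Adding -3 years to 2012-03-28 gives 2009-03-28.
Applying '+493 days' to 2009-03-28: counting 493 days forward gives 2010-08-03.
Applying '+374 days' to 2010-08-03: counting 374 days forward gives 2011-08-12.

2011-08-12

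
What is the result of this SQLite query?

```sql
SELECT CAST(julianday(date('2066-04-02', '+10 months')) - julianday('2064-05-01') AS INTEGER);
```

1007

Adding +10 months to 2066-04-02 gives 2067-02-02.
30 days remain in May 2064 after the 1st (31 − 1).
Full months from June 2064 through January 2067 contribute their day counts.
Then 2 days into February 2067.
Total: 30 + 30 + 31 + 31 + 30 + 31 + 30 + 31 + 31 + 28 + 31 + 30 + 31 + 30 + 31 + 31 + 30 + 31 + 30 + 31 + 31 + 28 + 31 + 30 + 31 + 30 + 31 + 31 + 30 + 31 + 30 + 31 + 31 + 2 = 1007.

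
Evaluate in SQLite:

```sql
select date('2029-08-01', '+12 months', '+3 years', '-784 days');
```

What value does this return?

2031-06-09

Adding +12 months to 2029-08-01 gives 2030-08-01.
Adding +3 years to 2030-08-01 gives 2033-08-01.
Applying '-784 days' to 2033-08-01: counting 784 days back gives 2031-06-09.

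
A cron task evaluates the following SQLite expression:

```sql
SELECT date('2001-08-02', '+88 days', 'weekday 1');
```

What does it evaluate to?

2001-10-29

Applying '+88 days' to 2001-08-02: counting 88 days forward gives 2001-10-29.
`weekday 1` advances to the next Monday; 2001-10-29 is already a Monday, so it stays at 2001-10-29.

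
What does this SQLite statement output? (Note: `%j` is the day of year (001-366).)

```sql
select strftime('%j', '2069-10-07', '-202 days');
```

078

First apply '-202 days': 2069-10-07 → 2069-03-19.
Day-of-year for 2069-03-19: days since 2069-01-01 inclusive = 78, zero-padded to 078.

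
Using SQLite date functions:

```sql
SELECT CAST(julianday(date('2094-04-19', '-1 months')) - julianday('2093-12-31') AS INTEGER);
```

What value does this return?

78

Adding -1 month to 2094-04-19 gives 2094-03-19.
0 days remain in December 2093 after the 31st (31 − 31).
January 2094: 31 days.
February 2094: 28 days.
Then 19 days into March 2094.
Total: 0 + 31 + 28 + 19 = 78.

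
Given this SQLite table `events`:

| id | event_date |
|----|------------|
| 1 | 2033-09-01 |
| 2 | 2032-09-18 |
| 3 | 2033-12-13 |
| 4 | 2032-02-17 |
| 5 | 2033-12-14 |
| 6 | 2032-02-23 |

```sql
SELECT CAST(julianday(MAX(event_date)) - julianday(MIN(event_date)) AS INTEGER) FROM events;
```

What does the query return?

666

MIN = 2032-02-17, MAX = 2033-12-14.
12 days remain in February 2032 after the 17th (29 − 17).
Full months from March 2032 through November 2033 contribute their day counts.
Then 14 days into December 2033.
Total: 12 + 31 + 30 + 31 + 30 + 31 + 31 + 30 + 31 + 30 + 31 + 31 + 28 + 31 + 30 + 31 + 30 + 31 + 31 + 30 + 31 + 30 + 14 = 666.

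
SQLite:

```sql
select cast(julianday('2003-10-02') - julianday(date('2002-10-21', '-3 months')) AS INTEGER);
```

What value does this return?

438

Adding -3 months to 2002-10-21 gives 2002-07-21.
10 days remain in July 2002 after the 21st (31 − 21).
Full months from August 2002 through September 2003 contribute their day counts.
Then 2 days into October 2003.
Total: 10 + 31 + 30 + 31 + 30 + 31 + 31 + 28 + 31 + 30 + 31 + 30 + 31 + 31 + 30 + 2 = 438.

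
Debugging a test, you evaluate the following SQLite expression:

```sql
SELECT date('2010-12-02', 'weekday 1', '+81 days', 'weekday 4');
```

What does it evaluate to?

`weekday 1` advances to the next Monday; 2010-12-02 is a Thursday, so it moves forward to 2010-12-06.
Applying '+81 days' to 2010-12-06: counting 81 days forward gives 2011-02-25.
`weekday 4` advances to the next Thursday; 2011-02-25 is a Friday, so it moves forward to 2011-03-03.

2011-03-03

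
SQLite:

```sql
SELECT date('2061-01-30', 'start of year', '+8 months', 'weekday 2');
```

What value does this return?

2061-09-06

`start of year` rewinds 2061-01-30 to 2061-01-01.
Adding +8 months to 2061-01-01 gives 2061-09-01.
`weekday 2` advances to the next Tuesday; 2061-09-01 is a Thursday, so it moves forward to 2061-09-06.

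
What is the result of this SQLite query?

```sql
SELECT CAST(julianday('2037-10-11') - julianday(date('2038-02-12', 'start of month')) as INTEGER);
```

-113

`start of month` rewinds 2038-02-12 to 2038-02-01.
20 days remain in October 2037 after the 11th (31 − 11).
November 2037: 30 days.
December 2037: 31 days.
January 2038: 31 days.
Then 1 day into February 2038.
Total: 20 + 30 + 31 + 31 + 1 = 113.
The subtraction is earlier − later, so the result is −113 → -113.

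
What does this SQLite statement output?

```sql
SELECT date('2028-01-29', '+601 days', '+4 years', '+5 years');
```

2038-09-21

Applying '+601 days' to 2028-01-29: counting 601 days forward gives 2029-09-21.
Adding +4 years to 2029-09-21 gives 2033-09-21.
Adding +5 years to 2033-09-21 gives 2038-09-21.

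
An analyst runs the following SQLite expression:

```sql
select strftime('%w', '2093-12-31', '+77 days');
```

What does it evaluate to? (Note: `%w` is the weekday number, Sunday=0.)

4

First apply '+77 days': 2093-12-31 → 2094-03-18.
2094-03-18 is a Thursday; with Sunday=0 that is 4.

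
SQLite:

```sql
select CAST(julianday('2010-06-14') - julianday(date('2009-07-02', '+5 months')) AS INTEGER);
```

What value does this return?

Adding +5 months to 2009-07-02 gives 2009-12-02.
29 days remain in December 2009 after the 2nd (31 − 2).
January 2010: 31 days.
February 2010: 28 days.
March 2010: 31 days.
April 2010: 30 days.
May 2010: 31 days.
Then 14 days into June 2010.
Total: 29 + 31 + 28 + 31 + 30 + 31 + 14 = 194.

194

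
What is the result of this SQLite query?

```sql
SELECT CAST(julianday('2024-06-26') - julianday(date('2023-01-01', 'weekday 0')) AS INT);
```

542

`weekday 0` advances to the next Sunday; 2023-01-01 is already a Sunday, so it stays at 2023-01-01.
30 days remain in January 2023 after the 1st (31 − 1).
Full months from February 2023 through May 2024 contribute their day counts.
Then 26 days into June 2024.
Total: 30 + 28 + 31 + 30 + 31 + 30 + 31 + 31 + 30 + 31 + 30 + 31 + 31 + 29 + 31 + 30 + 31 + 26 = 542.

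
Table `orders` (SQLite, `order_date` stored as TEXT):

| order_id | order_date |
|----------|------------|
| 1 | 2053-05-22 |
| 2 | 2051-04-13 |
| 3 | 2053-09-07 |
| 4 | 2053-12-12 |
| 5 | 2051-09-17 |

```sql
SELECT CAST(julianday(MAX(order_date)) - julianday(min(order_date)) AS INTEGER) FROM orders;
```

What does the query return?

974

MIN = 2051-04-13, MAX = 2053-12-12.
17 days remain in April 2051 after the 13th (30 − 13).
Full months from May 2051 through November 2053 contribute their day counts.
Then 12 days into December 2053.
Total: 17 + 31 + 30 + 31 + 31 + 30 + 31 + 30 + 31 + 31 + 29 + 31 + 30 + 31 + 30 + 31 + 31 + 30 + 31 + 30 + 31 + 31 + 28 + 31 + 30 + 31 + 30 + 31 + 31 + 30 + 31 + 30 + 12 = 974.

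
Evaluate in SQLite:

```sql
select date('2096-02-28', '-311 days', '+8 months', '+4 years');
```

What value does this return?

Applying '-311 days' to 2096-02-28: counting 311 days back gives 2095-04-23.
Adding +8 months to 2095-04-23 gives 2095-12-23.
Adding +4 years to 2095-12-23 gives 2099-12-23.

2099-12-23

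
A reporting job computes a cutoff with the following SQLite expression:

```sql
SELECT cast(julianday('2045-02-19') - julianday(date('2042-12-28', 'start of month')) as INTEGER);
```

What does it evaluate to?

`start of month` rewinds 2042-12-28 to 2042-12-01.
30 days remain in December 2042 after the 1st (31 − 1).
Full months from January 2043 through January 2045 contribute their day counts.
Then 19 days into February 2045.
Total: 30 + 31 + 28 + 31 + 30 + 31 + 30 + 31 + 31 + 30 + 31 + 30 + 31 + 31 + 29 + 31 + 30 + 31 + 30 + 31 + 31 + 30 + 31 + 30 + 31 + 31 + 19 = 811.

811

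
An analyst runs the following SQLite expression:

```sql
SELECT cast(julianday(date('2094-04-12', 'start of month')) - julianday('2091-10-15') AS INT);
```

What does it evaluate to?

`start of month` rewinds 2094-04-12 to 2094-04-01.
16 days remain in October 2091 after the 15th (31 − 15).
Full months from November 2091 through March 2094 contribute their day counts.
Then 1 day into April 2094.
Total: 16 + 30 + 31 + 31 + 29 + 31 + 30 + 31 + 30 + 31 + 31 + 30 + 31 + 30 + 31 + 31 + 28 + 31 + 30 + 31 + 30 + 31 + 31 + 30 + 31 + 30 + 31 + 31 + 28 + 31 + 1 = 899.

899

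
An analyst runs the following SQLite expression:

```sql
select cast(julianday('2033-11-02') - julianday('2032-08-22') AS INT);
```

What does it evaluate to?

9 days remain in August 2032 after the 22nd (31 − 22).
Full months from September 2032 through October 2033 contribute their day counts.
Then 2 days into November 2033.
Total: 9 + 30 + 31 + 30 + 31 + 31 + 28 + 31 + 30 + 31 + 30 + 31 + 31 + 30 + 31 + 2 = 437.

437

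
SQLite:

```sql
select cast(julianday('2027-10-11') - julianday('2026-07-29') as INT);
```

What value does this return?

439

2 days remain in July 2026 after the 29th (31 − 29).
Full months from August 2026 through September 2027 contribute their day counts.
Then 11 days into October 2027.
Total: 2 + 31 + 30 + 31 + 30 + 31 + 31 + 28 + 31 + 30 + 31 + 30 + 31 + 31 + 30 + 11 = 439.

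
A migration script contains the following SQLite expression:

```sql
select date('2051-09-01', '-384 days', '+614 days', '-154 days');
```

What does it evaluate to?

Applying '-384 days' to 2051-09-01: counting 384 days back gives 2050-08-13.
Applying '+614 days' to 2050-08-13: counting 614 days forward gives 2052-04-18.
Applying '-154 days' to 2052-04-18: counting 154 days back gives 2051-11-16.

2051-11-16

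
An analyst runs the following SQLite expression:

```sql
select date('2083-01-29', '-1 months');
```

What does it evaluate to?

2082-12-29

Adding -1 month to 2083-01-29 gives 2082-12-29.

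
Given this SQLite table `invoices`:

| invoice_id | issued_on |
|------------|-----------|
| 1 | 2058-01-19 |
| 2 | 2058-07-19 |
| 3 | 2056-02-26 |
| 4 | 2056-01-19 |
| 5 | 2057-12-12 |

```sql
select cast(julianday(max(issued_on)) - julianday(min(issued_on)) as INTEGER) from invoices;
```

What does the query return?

MIN = 2056-01-19, MAX = 2058-07-19.
12 days remain in January 2056 after the 19th (31 − 19).
Full months from February 2056 through June 2058 contribute their day counts.
Then 19 days into July 2058.
Total: 12 + 29 + 31 + 30 + 31 + 30 + 31 + 31 + 30 + 31 + 30 + 31 + 31 + 28 + 31 + 30 + 31 + 30 + 31 + 31 + 30 + 31 + 30 + 31 + 31 + 28 + 31 + 30 + 31 + 30 + 19 = 912.

912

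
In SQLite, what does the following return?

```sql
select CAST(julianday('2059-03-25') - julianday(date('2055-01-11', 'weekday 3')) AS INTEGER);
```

1532

`weekday 3` advances to the next Wednesday; 2055-01-11 is a Monday, so it moves forward to 2055-01-13.
18 days remain in January 2055 after the 13th (31 − 13).
Full months from February 2055 through February 2059 contribute their day counts.
Then 25 days into March 2059.
Total: 18 + 28 + 31 + 30 + 31 + 30 + 31 + 31 + 30 + 31 + 30 + 31 + 31 + 29 + 31 + 30 + 31 + 30 + 31 + 31 + 30 + 31 + 30 + 31 + 31 + 28 + 31 + 30 + 31 + 30 + 31 + 31 + 30 + 31 + 30 + 31 + 31 + 28 + 31 + 30 + 31 + 30 + 31 + 31 + 30 + 31 + 30 + 31 + 31 + 28 + 25 = 1532.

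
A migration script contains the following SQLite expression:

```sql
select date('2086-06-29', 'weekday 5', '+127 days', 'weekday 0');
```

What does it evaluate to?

2086-11-10

`weekday 5` advances to the next Friday; 2086-06-29 is a Saturday, so it moves forward to 2086-07-05.
Applying '+127 days' to 2086-07-05: counting 127 days forward gives 2086-11-09.
`weekday 0` advances to the next Sunday; 2086-11-09 is a Saturday, so it moves forward to 2086-11-10.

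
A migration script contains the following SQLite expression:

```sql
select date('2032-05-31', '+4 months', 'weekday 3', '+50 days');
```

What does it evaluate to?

Adding +4 months to 2032-05-31 targets 2032-09-31. September 2032 has only 30 days, so SQLite normalizes the 1-day overflow forward to 2032-10-01.
`weekday 3` advances to the next Wednesday; 2032-10-01 is a Friday, so it moves forward to 2032-10-06.
Applying '+50 days' to 2032-10-06: counting 50 days forward gives 2032-11-25.

2032-11-25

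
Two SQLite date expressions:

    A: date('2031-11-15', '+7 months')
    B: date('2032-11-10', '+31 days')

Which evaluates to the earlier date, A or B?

A = 2032-06-15.
B = 2032-12-11.
A is earlier.

A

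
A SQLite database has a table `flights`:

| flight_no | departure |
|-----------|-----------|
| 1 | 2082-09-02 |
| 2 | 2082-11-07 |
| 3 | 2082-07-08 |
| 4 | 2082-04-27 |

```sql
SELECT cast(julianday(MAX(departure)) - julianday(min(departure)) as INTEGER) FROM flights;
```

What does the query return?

MIN = 2082-04-27, MAX = 2082-11-07.
3 days remain in April 2082 after the 27th (30 − 27).
Full months from May 2082 through October 2082 contribute their day counts.
Then 7 days into November 2082.
Total: 3 + 31 + 30 + 31 + 31 + 30 + 31 + 7 = 194.

194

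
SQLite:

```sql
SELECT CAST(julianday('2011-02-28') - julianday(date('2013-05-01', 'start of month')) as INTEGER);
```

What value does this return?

`start of month` rewinds 2013-05-01 to 2013-05-01.
0 days remain in February 2011 after the 28th (28 − 28).
Full months from March 2011 through April 2013 contribute their day counts.
Then 1 day into May 2013.
Total: 0 + 31 + 30 + 31 + 30 + 31 + 31 + 30 + 31 + 30 + 31 + 31 + 29 + 31 + 30 + 31 + 30 + 31 + 31 + 30 + 31 + 30 + 31 + 31 + 28 + 31 + 30 + 1 = 793.
The subtraction is earlier − later, so the result is −793 → -793.

-793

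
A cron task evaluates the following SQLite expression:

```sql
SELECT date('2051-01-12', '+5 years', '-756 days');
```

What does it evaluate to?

Adding +5 years to 2051-01-12 gives 2056-01-12.
Applying '-756 days' to 2056-01-12: counting 756 days back gives 2053-12-17.

2053-12-17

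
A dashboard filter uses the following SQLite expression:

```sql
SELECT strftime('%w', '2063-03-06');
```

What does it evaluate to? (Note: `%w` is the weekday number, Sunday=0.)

2063-03-06 is a Tuesday; with Sunday=0 that is 2.

2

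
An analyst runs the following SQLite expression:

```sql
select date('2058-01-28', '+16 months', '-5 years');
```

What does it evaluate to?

Adding +16 months to 2058-01-28 gives 2059-05-28.
Adding -5 years to 2059-05-28 gives 2054-05-28.

2054-05-28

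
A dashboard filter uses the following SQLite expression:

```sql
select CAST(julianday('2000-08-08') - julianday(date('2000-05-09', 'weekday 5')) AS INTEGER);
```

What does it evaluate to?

`weekday 5` advances to the next Friday; 2000-05-09 is a Tuesday, so it moves forward to 2000-05-12.
19 days remain in May 2000 after the 12th (31 − 12).
June 2000: 30 days.
July 2000: 31 days.
Then 8 days into August 2000.
Total: 19 + 30 + 31 + 8 = 88.

88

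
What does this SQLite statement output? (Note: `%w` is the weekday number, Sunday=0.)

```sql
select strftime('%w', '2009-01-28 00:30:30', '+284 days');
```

0

First apply '+284 days': 2009-01-28 00:30:30 → 2009-11-08 00:30:30.
2009-11-08 is a Sunday; with Sunday=0 that is 0.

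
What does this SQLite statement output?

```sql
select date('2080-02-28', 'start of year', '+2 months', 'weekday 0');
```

`start of year` rewinds 2080-02-28 to 2080-01-01.
Adding +2 months to 2080-01-01 gives 2080-03-01.
`weekday 0` advances to the next Sunday; 2080-03-01 is a Friday, so it moves forward to 2080-03-03.

2080-03-03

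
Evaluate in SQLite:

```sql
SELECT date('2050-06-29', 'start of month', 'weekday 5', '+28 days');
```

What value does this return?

2050-07-01

`start of month` rewinds 2050-06-29 to 2050-06-01.
`weekday 5` advances to the next Friday; 2050-06-01 is a Wednesday, so it moves forward to 2050-06-03.
June 2050 has 30 days; 27 remain after the 3rd, so 28 days reach 2050-07-01.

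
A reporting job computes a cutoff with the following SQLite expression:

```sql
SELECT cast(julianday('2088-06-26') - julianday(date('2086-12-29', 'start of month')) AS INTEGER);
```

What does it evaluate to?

`start of month` rewinds 2086-12-29 to 2086-12-01.
30 days remain in December 2086 after the 1st (31 − 1).
Full months from January 2087 through May 2088 contribute their day counts.
Then 26 days into June 2088.
Total: 30 + 31 + 28 + 31 + 30 + 31 + 30 + 31 + 31 + 30 + 31 + 30 + 31 + 31 + 29 + 31 + 30 + 31 + 26 = 573.

573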